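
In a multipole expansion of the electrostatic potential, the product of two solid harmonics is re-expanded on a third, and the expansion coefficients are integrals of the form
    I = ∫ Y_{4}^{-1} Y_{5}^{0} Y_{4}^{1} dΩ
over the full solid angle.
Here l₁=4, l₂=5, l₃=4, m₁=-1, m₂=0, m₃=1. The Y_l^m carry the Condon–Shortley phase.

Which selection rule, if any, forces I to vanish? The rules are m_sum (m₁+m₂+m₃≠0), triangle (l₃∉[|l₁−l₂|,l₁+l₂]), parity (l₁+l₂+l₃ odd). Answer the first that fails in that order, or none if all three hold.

Σmᵢ = 0  ✓
l₃∈[|l₁−l₂|,l₁+l₂]=[1,9], have l₃=4  ✓
Σlᵢ = 13 ⇒ odd  ✗

parity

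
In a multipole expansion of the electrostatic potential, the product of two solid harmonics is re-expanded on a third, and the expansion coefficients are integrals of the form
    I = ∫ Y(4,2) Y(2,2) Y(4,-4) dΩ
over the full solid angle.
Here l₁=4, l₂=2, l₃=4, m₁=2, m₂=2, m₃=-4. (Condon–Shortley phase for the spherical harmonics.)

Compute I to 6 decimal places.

-0.106180

Checks pass: Σm=0; 10 even; l₃=4∈[2,6].
(2·4+1)(2·2+1)(2·4+1) = 405
Δ: 2! 6! 2! / 11! → 1/13860
sum: t=0:+1/192 t=1:−1/36 t=2:+1/192 = -5/288
3j²(4 2 4; 0 0 0) = Δ·Π!·Σ² = 20/693  (sign -1)
sum: t=2:+1/2880 = 1/2880
3j²(4 2 4; 2 2 -4) = Δ·Π!·Σ² = 2/165  (sign +1)
combine: 4πI² = 405·20/693·2/165 = 120/847
take √, sign -1: I = -0.10618031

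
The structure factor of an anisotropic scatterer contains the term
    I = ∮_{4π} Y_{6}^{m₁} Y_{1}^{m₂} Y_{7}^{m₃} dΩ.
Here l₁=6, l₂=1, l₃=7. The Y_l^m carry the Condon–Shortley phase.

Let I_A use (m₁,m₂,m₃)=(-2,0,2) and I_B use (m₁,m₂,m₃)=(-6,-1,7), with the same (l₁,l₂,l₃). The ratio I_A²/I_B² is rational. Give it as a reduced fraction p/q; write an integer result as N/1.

45/91

l's match ⇒ only the (l;m) 3-j factors differ between A and B.
A: triangle coeff Δ(6,1,7) = 1/1365; Σ_t [0,0]: t=0:+1/967680 = 1/967680; (3j)²=3/91 [(6 1 7; -2 0 2)], sign=-1
B: triangle coeff Δ(6,1,7) = 1/1365; Σ_t [0,0]: t=0:+1/958003200 = 1/958003200; (3j)²=1/15 [(6 1 7; -6 -1 7)], sign=+1
I_A²/I_B² = (3/91)/(1/15) = 45/91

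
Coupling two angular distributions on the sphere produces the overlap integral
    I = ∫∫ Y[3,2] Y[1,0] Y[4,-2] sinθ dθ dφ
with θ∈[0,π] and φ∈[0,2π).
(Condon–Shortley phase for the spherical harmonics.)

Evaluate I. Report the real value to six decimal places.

m-sum 0 ✓  L=8 even ✓  2≤4≤4 ✓
Π(2lᵢ+1) = 7×3×9 = 189
triangle coeff Δ(3,1,4) = 1/252
Σ_t [0,0]: t=0:+1/36 = 1/36
(3j)²=4/63 [(3 1 4; 0 0 0)], sign=+1
Σ_t [0,0]: t=0:+1/120 = 1/120
(3j)²=1/21 [(3 1 4; 2 0 -2)], sign=+1
⇒ 4πI² = 4/7
I = (+1)√(4/7/(4π)) = 0.21324362

0.213244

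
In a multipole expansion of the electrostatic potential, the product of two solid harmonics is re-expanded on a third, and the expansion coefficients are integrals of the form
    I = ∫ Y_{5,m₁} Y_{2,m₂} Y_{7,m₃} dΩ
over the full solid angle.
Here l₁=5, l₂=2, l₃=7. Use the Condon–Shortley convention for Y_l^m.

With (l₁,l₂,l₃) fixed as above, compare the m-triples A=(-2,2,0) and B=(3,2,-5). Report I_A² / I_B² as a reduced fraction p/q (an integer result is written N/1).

l's match ⇒ only the (l;m) 3-j factors differ between A and B.
A: triangle coeff Δ(5,2,7) = 1/15015; Σ_t [0,0]: t=0:+1/725760 = 1/725760; (3j)²=1/429 [(5 2 7; -2 2 0)], sign=-1
B: triangle coeff Δ(5,2,7) = 1/15015; Σ_t [0,0]: t=0:+1/1935360 = 1/1935360; (3j)²=3/91 [(5 2 7; 3 2 -5)], sign=+1
I_A²/I_B² = (1/429)/(3/91) = 7/99

7/99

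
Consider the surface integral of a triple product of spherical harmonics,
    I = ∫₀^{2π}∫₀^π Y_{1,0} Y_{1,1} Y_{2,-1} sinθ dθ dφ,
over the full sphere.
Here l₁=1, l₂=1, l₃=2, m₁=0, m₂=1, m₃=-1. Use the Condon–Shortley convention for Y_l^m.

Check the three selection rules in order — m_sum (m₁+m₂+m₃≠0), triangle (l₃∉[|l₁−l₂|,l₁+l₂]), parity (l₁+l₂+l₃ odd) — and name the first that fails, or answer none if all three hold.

m₁+m₂+m₃ = 0 + 1 − 1 = 0  ✓
triangle: |1−1|=0 ≤ l₃=2 ≤ 1+1=2  ✓
parity: l₁+l₂+l₃ = 4 is even  ✓

none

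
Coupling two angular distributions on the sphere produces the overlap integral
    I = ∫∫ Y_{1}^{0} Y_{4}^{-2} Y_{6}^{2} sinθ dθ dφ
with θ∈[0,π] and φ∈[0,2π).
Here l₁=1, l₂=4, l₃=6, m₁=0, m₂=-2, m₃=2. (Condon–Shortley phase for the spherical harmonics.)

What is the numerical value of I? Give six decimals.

0.000000

l₃=6 ∉ [3,5] — triangle fails ⇒ I = 0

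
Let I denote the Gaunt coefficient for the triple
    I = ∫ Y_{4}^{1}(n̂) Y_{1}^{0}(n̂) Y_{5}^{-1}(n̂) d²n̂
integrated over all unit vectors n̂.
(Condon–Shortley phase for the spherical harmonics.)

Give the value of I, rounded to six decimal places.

Checks pass: Σm=0; 10 even; l₃=5∈[3,5].
(2·4+1)(2·1+1)(2·5+1) = 297
Δ: 0! 8! 2! / 11! → 1/495
sum: t=0:+1/576 = 1/576
3j²(4 1 5; 0 0 0) = Δ·Π!·Σ² = 5/99  (sign -1)
sum: t=0:+1/720 = 1/720
3j²(4 1 5; 1 0 -1) = Δ·Π!·Σ² = 8/165  (sign +1)
combine: 4πI² = 297·5/99·8/165 = 8/11
take √, sign -1: I = -0.24057125

-0.240571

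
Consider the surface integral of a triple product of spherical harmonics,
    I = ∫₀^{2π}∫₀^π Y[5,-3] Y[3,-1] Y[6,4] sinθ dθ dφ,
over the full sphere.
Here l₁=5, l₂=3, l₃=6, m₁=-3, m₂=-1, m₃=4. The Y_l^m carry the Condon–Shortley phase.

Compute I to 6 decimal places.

m-sum 0 ✓  L=14 even ✓  2≤6≤8 ✓
Π(2lᵢ+1) = 11×7×13 = 1001
triangle coeff Δ(5,3,6) = 1/675675
Σ_t [0,2]: t=0:+1/8640 t=1:−1/2304 t=2:+1/8640 = -7/34560
(3j)²=7/429 [(5 3 6; 0 0 0)], sign=-1
Σ_t [0,2]: t=0:+1/322560 t=1:−1/30240 t=2:+1/69120 = -1/64512
(3j)²=10/1001 [(5 3 6; -3 -1 4)], sign=-1
⇒ 4πI² = 70/429
I = (+1)√(70/429/(4π)) = 0.11395029

0.113950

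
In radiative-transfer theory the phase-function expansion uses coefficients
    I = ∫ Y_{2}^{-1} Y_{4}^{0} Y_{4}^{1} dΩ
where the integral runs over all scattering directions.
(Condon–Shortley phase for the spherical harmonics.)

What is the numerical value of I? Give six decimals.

Rules hold: Σm=0, L=10 even, 2≤4≤6.
N = 5·9·9 = 405
Δ = 2!·2!·6!/11! = 1/13860
Racah Σ t=0..2: t=0:+1/192 t=1:−1/36 t=2:+1/192 = -5/288
⇒ 3j(2 4 4; 0 0 0)² = 20/693, sgn -1
Racah Σ t=1..2: t=1:−1/72 t=2:+1/96 = -1/288
⇒ 3j(2 4 4; -1 0 1)² = 1/462, sgn +1
4πI² = N·(3j₀)²·(3jₘ)² = 150/5929
I = -1·√(0.0252994/4π) = -0.04486937

-0.044869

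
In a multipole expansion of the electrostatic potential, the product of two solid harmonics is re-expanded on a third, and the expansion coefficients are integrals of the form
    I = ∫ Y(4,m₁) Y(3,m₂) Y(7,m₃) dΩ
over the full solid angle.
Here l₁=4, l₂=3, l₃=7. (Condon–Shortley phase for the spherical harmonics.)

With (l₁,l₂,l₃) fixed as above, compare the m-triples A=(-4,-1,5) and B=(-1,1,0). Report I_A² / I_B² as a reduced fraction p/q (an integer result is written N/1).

Shared (l₁,l₂,l₃)=(4,3,7): N and (l;000)² cancel in I_A²/I_B².
A: Δ = 0!·8!·6!/15! = 1/45045; Racah Σ t=0..0: t=0:+1/1935360 = 1/1935360; ⇒ 3j(4 3 7; -4 -1 5)² = 1/91, sgn +1
B: Δ = 0!·8!·6!/15! = 1/45045; Racah Σ t=0..0: t=0:+1/34560 = 1/34560; ⇒ 3j(4 3 7; -1 1 0)² = 7/429, sgn -1
I_A²/I_B² = (1/91)/(7/429) = 33/49

33/49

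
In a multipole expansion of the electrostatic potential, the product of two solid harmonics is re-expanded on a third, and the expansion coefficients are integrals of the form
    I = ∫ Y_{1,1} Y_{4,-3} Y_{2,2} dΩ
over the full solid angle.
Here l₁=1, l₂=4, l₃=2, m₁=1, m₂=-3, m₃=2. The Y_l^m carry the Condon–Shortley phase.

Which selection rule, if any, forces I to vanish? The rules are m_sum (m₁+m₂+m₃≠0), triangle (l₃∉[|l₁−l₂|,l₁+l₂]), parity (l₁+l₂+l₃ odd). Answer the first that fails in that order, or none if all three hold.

m₁+m₂+m₃ = 1 − 3 + 2 = 0  ✓
triangle: |1−4|=3 ≤ l₃=2 ≤ 1+4=5  ✗
parity: l₁+l₂+l₃ = 7 is odd

triangle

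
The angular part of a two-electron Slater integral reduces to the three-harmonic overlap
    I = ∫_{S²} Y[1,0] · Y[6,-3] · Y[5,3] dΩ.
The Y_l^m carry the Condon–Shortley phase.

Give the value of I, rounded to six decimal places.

m-sum 0 ✓  L=12 even ✓  5≤5≤7 ✓
Π(2lᵢ+1) = 3×13×11 = 429
triangle coeff Δ(1,6,5) = 1/858
Σ_t [1,1]: t=1:−1/14400 = -1/14400
(3j)²=6/143 [(1 6 5; 0 0 0)], sign=+1
Σ_t [1,1]: t=1:−1/80640 = -1/80640
(3j)²=9/286 [(1 6 5; 0 -3 3)], sign=-1
⇒ 4πI² = 81/143
I = (-1)√(81/143/(4π)) = -0.21230956

-0.212310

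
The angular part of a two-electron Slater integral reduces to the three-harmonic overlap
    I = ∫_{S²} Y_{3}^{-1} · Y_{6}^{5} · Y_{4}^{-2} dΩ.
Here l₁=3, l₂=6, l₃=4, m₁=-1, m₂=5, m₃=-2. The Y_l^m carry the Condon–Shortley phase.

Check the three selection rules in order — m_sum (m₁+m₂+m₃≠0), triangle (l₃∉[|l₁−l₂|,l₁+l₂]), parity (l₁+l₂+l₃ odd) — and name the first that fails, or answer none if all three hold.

Σmᵢ = 2  ✗
l₃∈[|l₁−l₂|,l₁+l₂]=[3,9], have l₃=4
Σlᵢ = 13 ⇒ odd

m_sum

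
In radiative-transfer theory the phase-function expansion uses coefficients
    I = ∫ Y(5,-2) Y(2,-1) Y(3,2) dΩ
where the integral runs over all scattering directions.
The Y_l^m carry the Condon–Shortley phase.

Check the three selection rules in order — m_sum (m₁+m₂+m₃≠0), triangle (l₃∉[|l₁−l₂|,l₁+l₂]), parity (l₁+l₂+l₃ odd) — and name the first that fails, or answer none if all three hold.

azimuthal sum: -2 − 1 + 2 = -1  ✗
3 ≤ 3 ≤ 7 (triangle on l)
L = 5 + 2 + 3 = 10 (even)

m_sum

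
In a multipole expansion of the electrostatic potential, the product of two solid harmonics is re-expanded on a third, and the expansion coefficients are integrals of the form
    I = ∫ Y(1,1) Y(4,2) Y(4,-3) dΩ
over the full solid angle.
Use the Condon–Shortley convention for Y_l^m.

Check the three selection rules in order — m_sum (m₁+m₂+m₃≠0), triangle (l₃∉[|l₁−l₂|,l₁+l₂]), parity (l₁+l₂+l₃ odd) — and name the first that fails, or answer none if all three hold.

parity

azimuthal sum: 1 + 2 − 3 = 0  ✓
3 ≤ 4 ≤ 5 (triangle on l)  ✓
L = 1 + 4 + 4 = 9 (odd)  ✗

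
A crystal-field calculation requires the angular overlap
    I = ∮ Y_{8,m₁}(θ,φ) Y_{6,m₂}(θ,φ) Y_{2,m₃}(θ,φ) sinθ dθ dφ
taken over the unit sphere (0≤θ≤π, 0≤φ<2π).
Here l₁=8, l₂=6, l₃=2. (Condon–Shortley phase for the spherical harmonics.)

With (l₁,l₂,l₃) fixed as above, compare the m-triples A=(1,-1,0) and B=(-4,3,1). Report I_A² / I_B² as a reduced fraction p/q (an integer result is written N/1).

189/220

Shared (l₁,l₂,l₃)=(8,6,2): N and (l;000)² cancel in I_A²/I_B².
A: Δ = 12!·4!·0!/17! = 1/30940; Racah Σ t=5..5: t=5:−1/2419200 = -1/2419200; ⇒ 3j(8 6 2; 1 -1 0)² = 27/1105, sgn -1
B: Δ = 12!·4!·0!/17! = 1/30940; Racah Σ t=9..9: t=9:−1/13063680 = -1/13063680; ⇒ 3j(8 6 2; -4 3 1)² = 44/1547, sgn +1
I_A²/I_B² = (27/1105)/(44/1547) = 189/220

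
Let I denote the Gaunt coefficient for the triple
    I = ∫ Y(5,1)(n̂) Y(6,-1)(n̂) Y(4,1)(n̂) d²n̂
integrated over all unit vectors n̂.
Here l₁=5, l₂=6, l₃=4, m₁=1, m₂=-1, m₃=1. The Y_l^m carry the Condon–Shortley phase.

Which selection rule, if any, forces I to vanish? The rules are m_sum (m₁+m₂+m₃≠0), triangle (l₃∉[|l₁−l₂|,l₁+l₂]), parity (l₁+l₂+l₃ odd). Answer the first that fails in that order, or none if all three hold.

m_sum

Σmᵢ = 1  ✗
l₃∈[|l₁−l₂|,l₁+l₂]=[1,11], have l₃=4
Σlᵢ = 15 ⇒ odd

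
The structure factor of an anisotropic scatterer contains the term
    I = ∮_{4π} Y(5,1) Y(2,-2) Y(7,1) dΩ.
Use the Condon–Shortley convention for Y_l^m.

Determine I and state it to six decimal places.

m-sum 0 ✓  L=14 even ✓  3≤7≤7 ✓
Π(2lᵢ+1) = 11×5×15 = 825
triangle coeff Δ(5,2,7) = 1/15015
Σ_t [0,0]: t=0:+1/57600 = 1/57600
(3j)²=21/715 [(5 2 7; 0 0 0)], sign=-1
Σ_t [0,0]: t=0:+1/414720 = 1/414720
(3j)²=2/429 [(5 2 7; 1 -2 1)], sign=+1
⇒ 4πI² = 210/1859
I = (-1)√(210/1859/(4π)) = -0.09481237

-0.094812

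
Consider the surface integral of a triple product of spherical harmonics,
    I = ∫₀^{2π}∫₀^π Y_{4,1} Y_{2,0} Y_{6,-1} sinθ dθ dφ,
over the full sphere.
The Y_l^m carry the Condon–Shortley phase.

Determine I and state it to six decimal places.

-0.230476

Checks pass: Σm=0; 12 even; l₃=6∈[2,6].
(2·4+1)(2·2+1)(2·6+1) = 585
Δ: 0! 8! 4! / 13! → 1/6435
sum: t=0:+1/2304 = 1/2304
3j²(4 2 6; 0 0 0) = Δ·Π!·Σ² = 5/143  (sign +1)
sum: t=0:+1/2880 = 1/2880
3j²(4 2 6; 1 0 -1) = Δ·Π!·Σ² = 14/429  (sign -1)
combine: 4πI² = 585·5/143·14/429 = 1050/1573
take √, sign -1: I = -0.23047581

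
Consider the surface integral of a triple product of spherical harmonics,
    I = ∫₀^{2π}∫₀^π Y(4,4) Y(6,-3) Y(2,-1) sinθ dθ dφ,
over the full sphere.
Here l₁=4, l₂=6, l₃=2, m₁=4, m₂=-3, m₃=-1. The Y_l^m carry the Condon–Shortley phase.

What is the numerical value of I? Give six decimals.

-0.047713

Rules hold: Σm=0, L=12 even, 2≤2≤10.
N = 9·13·5 = 585
Δ = 8!·0!·4!/13! = 1/6435
Racah Σ t=4..4: t=4:+1/2304 = 1/2304
⇒ 3j(4 6 2; 0 0 0)² = 5/143, sgn +1
Racah Σ t=0..0: t=0:+1/241920 = 1/241920
⇒ 3j(4 6 2; 4 -3 -1)² = 1/715, sgn -1
4πI² = N·(3j₀)²·(3jₘ)² = 45/1573
I = -1·√(0.0286078/4π) = -0.04771303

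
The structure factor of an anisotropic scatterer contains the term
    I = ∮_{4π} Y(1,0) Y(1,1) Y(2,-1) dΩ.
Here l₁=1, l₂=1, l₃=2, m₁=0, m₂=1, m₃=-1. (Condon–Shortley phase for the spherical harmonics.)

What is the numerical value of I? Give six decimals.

m-sum 0 ✓  L=4 even ✓  0≤2≤2 ✓
Π(2lᵢ+1) = 3×3×5 = 45
triangle coeff Δ(1,1,2) = 1/30
Σ_t [0,0]: t=0:+1/1 = 1/1
(3j)²=2/15 [(1 1 2; 0 0 0)], sign=+1
Σ_t [0,0]: t=0:+1/2 = 1/2
(3j)²=1/10 [(1 1 2; 0 1 -1)], sign=-1
⇒ 4πI² = 3/5
I = (-1)√(3/5/(4π)) = -0.21850969

-0.218510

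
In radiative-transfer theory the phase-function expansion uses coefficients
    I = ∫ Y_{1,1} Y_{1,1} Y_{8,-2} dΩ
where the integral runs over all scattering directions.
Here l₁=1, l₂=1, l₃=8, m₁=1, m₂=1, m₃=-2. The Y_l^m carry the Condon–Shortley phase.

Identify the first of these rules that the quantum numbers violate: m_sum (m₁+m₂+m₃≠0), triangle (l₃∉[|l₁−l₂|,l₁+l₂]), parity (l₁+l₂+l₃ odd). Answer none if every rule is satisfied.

m₁+m₂+m₃ = 1 + 1 − 2 = 0  ✓
triangle: |1−1|=0 ≤ l₃=8 ≤ 1+1=2  ✗
parity: l₁+l₂+l₃ = 10 is even

triangle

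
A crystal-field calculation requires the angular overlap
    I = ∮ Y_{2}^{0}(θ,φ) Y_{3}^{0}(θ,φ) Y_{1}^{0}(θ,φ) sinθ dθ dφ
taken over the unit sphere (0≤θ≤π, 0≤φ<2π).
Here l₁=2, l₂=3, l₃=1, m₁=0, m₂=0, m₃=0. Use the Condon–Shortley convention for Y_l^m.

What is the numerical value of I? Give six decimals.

Checks pass: Σm=0; 6 even; l₃=1∈[1,5].
(2·2+1)(2·3+1)(2·1+1) = 105
Δ: 4! 0! 2! / 7! → 1/105
sum: t=2:+1/4 = 1/4
3j²(2 3 1; 0 0 0) = Δ·Π!·Σ² = 3/35  (sign -1)
(m-triple is (0,0,0) — same symbol as above.)
combine: 4πI² = 105·3/35·3/35 = 27/35
take √, sign +1: I = 0.24776670

0.247767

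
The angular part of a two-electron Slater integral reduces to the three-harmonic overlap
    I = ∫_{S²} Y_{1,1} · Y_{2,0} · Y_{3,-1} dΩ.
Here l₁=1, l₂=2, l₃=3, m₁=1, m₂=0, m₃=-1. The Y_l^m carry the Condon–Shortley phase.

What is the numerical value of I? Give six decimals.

-0.202301

Checks pass: Σm=0; 6 even; l₃=3∈[1,3].
(2·1+1)(2·2+1)(2·3+1) = 105
Δ: 0! 2! 4! / 7! → 1/105
sum: t=0:+1/4 = 1/4
3j²(1 2 3; 0 0 0) = Δ·Π!·Σ² = 3/35  (sign -1)
sum: t=0:+1/8 = 1/8
3j²(1 2 3; 1 0 -1) = Δ·Π!·Σ² = 2/35  (sign +1)
combine: 4πI² = 105·3/35·2/35 = 18/35
take √, sign -1: I = -0.20230066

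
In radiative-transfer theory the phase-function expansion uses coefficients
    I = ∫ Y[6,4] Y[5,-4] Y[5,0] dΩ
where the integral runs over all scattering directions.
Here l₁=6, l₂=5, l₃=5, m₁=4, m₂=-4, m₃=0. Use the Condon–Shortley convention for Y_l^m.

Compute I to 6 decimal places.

-0.082328

Rules hold: Σm=0, L=16 even, 1≤5≤11.
N = 13·11·11 = 1573
Δ = 6!·6!·4!/17! = 1/28588560
Racah Σ t=1..5: t=1:−1/345600 t=2:+1/13824 t=3:−1/5184 t=4:+1/13824 t=5:−1/345600 = -7/129600
⇒ 3j(6 5 5; 0 0 0)² = 80/7293, sgn +1
Racah Σ t=0..1: t=0:+1/207360 t=1:−1/345600 = 1/518400
⇒ 3j(6 5 5; 4 -4 0)² = 12/2431, sgn -1
4πI² = N·(3j₀)²·(3jₘ)² = 320/3757
I = -1·√(0.0851743/4π) = -0.08232836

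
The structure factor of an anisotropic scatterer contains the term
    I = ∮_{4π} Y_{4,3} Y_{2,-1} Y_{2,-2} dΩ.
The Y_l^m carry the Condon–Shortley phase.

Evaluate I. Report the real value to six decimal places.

Rules hold: Σm=0, L=8 even, 2≤2≤6.
N = 9·5·5 = 225
Δ = 4!·4!·0!/9! = 1/630
Racah Σ t=2..2: t=2:+1/16 = 1/16
⇒ 3j(4 2 2; 0 0 0)² = 2/35, sgn +1
Racah Σ t=1..1: t=1:−1/144 = -1/144
⇒ 3j(4 2 2; 3 -1 -2)² = 1/18, sgn -1
4πI² = N·(3j₀)²·(3jₘ)² = 5/7
I = -1·√(0.714286/4π) = -0.23841361

-0.238414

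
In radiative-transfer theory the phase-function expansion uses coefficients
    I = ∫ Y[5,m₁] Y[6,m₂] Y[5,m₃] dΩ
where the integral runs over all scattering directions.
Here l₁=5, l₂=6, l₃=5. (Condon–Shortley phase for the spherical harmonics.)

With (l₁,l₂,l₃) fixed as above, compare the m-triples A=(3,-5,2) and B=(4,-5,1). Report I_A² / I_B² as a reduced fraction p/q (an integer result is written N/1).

Shared (l₁,l₂,l₃)=(5,6,5): N and (l;000)² cancel in I_A²/I_B².
A: Δ = 6!·4!·6!/17! = 1/28588560; Racah Σ t=0..1: t=0:+1/345600 t=1:−1/518400 = 1/1036800; ⇒ 3j(5 6 5; 3 -5 2)² = 7/2210, sgn -1
B: Δ = 6!·4!·6!/17! = 1/28588560; Racah Σ t=0..1: t=0:+1/518400 t=1:−1/2073600 = 1/691200; ⇒ 3j(5 6 5; 4 -5 1)² = 81/4420, sgn +1
I_A²/I_B² = (7/2210)/(81/4420) = 14/81

14/81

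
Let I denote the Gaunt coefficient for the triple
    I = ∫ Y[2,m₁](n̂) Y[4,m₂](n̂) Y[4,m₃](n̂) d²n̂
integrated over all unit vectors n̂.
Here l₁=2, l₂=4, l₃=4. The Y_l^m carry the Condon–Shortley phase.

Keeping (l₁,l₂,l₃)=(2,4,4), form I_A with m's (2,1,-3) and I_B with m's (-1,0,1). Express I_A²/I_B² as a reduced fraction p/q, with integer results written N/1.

Shared (l₁,l₂,l₃)=(2,4,4): N and (l;000)² cancel in I_A²/I_B².
A: Δ = 2!·2!·6!/11! = 1/13860; Racah Σ t=0..0: t=0:+1/480 = 1/480; ⇒ 3j(2 4 4; 2 1 -3)² = 3/110, sgn -1
B: Δ = 2!·2!·6!/11! = 1/13860; Racah Σ t=1..2: t=1:−1/72 t=2:+1/96 = -1/288; ⇒ 3j(2 4 4; -1 0 1)² = 1/462, sgn +1
I_A²/I_B² = (3/110)/(1/462) = 63/5

63/5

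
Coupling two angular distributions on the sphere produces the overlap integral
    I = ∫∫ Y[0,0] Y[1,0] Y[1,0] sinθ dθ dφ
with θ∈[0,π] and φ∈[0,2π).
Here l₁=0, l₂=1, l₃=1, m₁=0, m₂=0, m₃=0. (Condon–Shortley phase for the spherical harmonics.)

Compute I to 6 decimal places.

0.282095

m-sum 0 ✓  L=2 even ✓  1≤1≤1 ✓
Π(2lᵢ+1) = 1×3×3 = 9
triangle coeff Δ(0,1,1) = 1/3
Σ_t [0,0]: t=0:+1/1 = 1/1
(3j)²=1/3 [(0 1 1; 0 0 0)], sign=-1
(m-triple is (0,0,0) — same symbol as above.)
⇒ 4πI² = 1/1
I = (+1)√(1/1/(4π)) = 0.28209479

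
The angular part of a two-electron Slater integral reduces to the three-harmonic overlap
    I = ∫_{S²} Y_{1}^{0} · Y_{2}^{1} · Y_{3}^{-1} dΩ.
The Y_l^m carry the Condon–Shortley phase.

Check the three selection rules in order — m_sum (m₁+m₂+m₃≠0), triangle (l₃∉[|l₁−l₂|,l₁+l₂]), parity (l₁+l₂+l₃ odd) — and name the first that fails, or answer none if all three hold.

Σmᵢ = 0  ✓
l₃∈[|l₁−l₂|,l₁+l₂]=[1,3], have l₃=3  ✓
Σlᵢ = 6 ⇒ even  ✓

none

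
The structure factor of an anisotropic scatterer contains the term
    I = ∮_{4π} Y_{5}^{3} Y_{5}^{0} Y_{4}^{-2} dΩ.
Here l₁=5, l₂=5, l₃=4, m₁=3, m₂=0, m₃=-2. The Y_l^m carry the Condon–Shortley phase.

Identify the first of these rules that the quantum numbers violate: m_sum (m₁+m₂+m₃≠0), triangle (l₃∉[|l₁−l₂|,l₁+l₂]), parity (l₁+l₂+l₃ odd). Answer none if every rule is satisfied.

m₁+m₂+m₃ = 3 + 0 − 2 = 1  ✗
triangle: |5−5|=0 ≤ l₃=4 ≤ 5+5=10
parity: l₁+l₂+l₃ = 14 is even

m_sum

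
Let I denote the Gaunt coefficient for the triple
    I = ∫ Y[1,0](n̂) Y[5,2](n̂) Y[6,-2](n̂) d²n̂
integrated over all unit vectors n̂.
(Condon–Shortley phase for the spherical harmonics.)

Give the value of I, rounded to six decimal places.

Rules hold: Σm=0, L=12 even, 4≤6≤6.
N = 3·11·13 = 429
Δ = 0!·2!·10!/13! = 1/858
Racah Σ t=0..0: t=0:+1/14400 = 1/14400
⇒ 3j(1 5 6; 0 0 0)² = 6/143, sgn +1
Racah Σ t=0..0: t=0:+1/30240 = 1/30240
⇒ 3j(1 5 6; 0 2 -2)² = 16/429, sgn +1
4πI² = N·(3j₀)²·(3jₘ)² = 96/143
I = +1·√(0.671329/4π) = 0.23113338

0.231133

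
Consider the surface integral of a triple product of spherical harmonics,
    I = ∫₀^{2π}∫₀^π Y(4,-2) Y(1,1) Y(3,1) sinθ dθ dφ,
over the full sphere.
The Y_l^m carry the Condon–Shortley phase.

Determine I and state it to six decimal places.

0.238414

Checks pass: Σm=0; 8 even; l₃=3∈[3,5].
(2·4+1)(2·1+1)(2·3+1) = 189
Δ: 2! 6! 0! / 9! → 1/252
sum: t=1:−1/36 = -1/36
3j²(4 1 3; 0 0 0) = Δ·Π!·Σ² = 4/63  (sign +1)
sum: t=2:+1/96 = 1/96
3j²(4 1 3; -2 1 1) = Δ·Π!·Σ² = 5/84  (sign +1)
combine: 4πI² = 189·4/63·5/84 = 5/7
take √, sign +1: I = 0.23841361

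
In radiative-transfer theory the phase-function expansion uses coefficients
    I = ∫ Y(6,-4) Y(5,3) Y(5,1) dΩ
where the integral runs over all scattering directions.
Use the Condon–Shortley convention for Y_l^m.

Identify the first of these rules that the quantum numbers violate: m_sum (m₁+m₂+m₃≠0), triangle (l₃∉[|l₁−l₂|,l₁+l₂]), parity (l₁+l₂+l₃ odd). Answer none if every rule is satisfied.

azimuthal sum: -4 + 3 + 1 = 0  ✓
1 ≤ 5 ≤ 11 (triangle on l)  ✓
L = 6 + 5 + 5 = 16 (even)  ✓

none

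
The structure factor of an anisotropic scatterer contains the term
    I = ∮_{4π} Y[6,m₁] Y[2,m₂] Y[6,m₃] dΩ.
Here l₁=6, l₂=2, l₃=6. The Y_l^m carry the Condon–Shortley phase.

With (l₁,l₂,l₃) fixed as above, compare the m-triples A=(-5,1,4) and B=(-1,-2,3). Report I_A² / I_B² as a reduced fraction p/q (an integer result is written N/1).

Shared (l₁,l₂,l₃)=(6,2,6): N and (l;000)² cancel in I_A²/I_B².
A: Δ = 2!·10!·2!/15! = 1/90090; Racah Σ t=1..2: t=1:−1/7257600 t=2:+1/725760 = 1/806400; ⇒ 3j(6 2 6; -5 1 4)² = 27/910, sgn +1
B: Δ = 2!·10!·2!/15! = 1/90090; Racah Σ t=0..0: t=0:+1/120960 = 1/120960; ⇒ 3j(6 2 6; -1 -2 3)² = 24/1001, sgn -1
I_A²/I_B² = (27/910)/(24/1001) = 99/80

99/80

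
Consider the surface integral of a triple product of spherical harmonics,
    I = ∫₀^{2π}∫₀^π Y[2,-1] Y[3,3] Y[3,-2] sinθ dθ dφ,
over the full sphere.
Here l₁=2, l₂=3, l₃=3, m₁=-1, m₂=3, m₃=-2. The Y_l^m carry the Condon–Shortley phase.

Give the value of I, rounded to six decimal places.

-0.210261

Rules hold: Σm=0, L=8 even, 1≤3≤5.
N = 5·7·7 = 245
Δ = 2!·2!·4!/9! = 1/3780
Racah Σ t=0..2: t=0:+1/24 t=1:−1/4 t=2:+1/24 = -1/6
⇒ 3j(2 3 3; 0 0 0)² = 4/105, sgn +1
Racah Σ t=2..2: t=2:+1/48 = 1/48
⇒ 3j(2 3 3; -1 3 -2)² = 5/84, sgn -1
4πI² = N·(3j₀)²·(3jₘ)² = 5/9
I = -1·√(0.555556/4π) = -0.21026104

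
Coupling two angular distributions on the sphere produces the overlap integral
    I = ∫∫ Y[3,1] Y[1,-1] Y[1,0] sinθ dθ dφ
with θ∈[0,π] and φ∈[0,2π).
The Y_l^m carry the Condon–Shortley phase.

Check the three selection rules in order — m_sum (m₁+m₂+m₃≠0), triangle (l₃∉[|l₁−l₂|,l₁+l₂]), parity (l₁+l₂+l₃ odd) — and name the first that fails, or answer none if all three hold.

triangle

Σmᵢ = 0  ✓
l₃∈[|l₁−l₂|,l₁+l₂]=[2,4], have l₃=1  ✗
Σlᵢ = 5 ⇒ odd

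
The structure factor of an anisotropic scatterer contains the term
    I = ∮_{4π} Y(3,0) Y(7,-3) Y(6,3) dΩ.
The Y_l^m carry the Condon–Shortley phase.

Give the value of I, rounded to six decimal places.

Rules hold: Σm=0, L=16 even, 4≤6≤10.
N = 7·15·13 = 1365
Δ = 4!·2!·10!/17! = 1/2042040
Racah Σ t=1..3: t=1:−1/207360 t=2:+1/57600 t=3:−1/207360 = 1/129600
⇒ 3j(3 7 6; 0 0 0)² = 168/12155, sgn +1
Racah Σ t=1..3: t=1:−1/362880 t=2:+1/322560 t=3:−1/4354560 = 1/8709120
⇒ 3j(3 7 6; 0 -3 3)² = 3/68068, sgn -1
4πI² = N·(3j₀)²·(3jₘ)² = 378/454597
I = -1·√(0.000831506/4π) = -0.00813444

-0.008134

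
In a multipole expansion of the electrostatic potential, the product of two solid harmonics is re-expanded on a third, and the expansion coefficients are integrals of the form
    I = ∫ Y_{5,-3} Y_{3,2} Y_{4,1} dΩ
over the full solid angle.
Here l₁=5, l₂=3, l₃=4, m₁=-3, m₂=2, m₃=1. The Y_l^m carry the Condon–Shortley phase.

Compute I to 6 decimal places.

Checks pass: Σm=0; 12 even; l₃=4∈[2,8].
(2·5+1)(2·3+1)(2·4+1) = 693
Δ: 4! 6! 2! / 13! → 1/180180
sum: t=1:−1/576 t=2:+1/144 t=3:−1/576 = 1/288
3j²(5 3 4; 0 0 0) = Δ·Π!·Σ² = 20/1001  (sign +1)
sum: t=3:−1/1440 t=4:+1/1152 = 1/5760
3j²(5 3 4; -3 2 1) = Δ·Π!·Σ² = 1/858  (sign -1)
combine: 4πI² = 693·20/1001·1/858 = 30/1859
take √, sign -1: I = -0.03583571

-0.035836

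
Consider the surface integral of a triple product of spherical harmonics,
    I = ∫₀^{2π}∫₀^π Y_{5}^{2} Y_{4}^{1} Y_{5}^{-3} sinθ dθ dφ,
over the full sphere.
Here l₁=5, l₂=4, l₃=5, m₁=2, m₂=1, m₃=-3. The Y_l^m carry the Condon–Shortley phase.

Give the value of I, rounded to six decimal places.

-0.118854

m-sum 0 ✓  L=14 even ✓  1≤5≤9 ✓
Π(2lᵢ+1) = 11×9×11 = 1089
triangle coeff Δ(5,4,5) = 1/3153150
Σ_t [0,4]: t=0:+1/69120 t=1:−1/1728 t=2:+1/576 t=3:−1/1728 t=4:+1/69120 = 7/11520
(3j)²=2/143 [(5 4 5; 0 0 0)], sign=-1
Σ_t [1,3]: t=1:−1/6912 t=2:+1/2880 t=3:−1/17280 = 1/6912
(3j)²=5/429 [(5 4 5; 2 1 -3)], sign=+1
⇒ 4πI² = 30/169
I = (-1)√(30/169/(4π)) = -0.11885360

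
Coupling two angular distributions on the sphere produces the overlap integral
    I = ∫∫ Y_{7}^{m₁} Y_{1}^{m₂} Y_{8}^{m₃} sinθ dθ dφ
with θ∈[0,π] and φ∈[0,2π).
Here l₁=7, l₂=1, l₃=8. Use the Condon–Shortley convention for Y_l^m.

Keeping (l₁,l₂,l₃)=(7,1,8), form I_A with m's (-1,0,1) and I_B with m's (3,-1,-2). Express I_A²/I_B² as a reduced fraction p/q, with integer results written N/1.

Same 7,1,8: normalisation and zero-m 3j drop out of the ratio.
A: Δ: 0! 14! 2! / 17! → 1/2040; sum: t=0:+1/29030400 = 1/29030400; 3j²(7 1 8; -1 0 1) = Δ·Π!·Σ² = 21/680  (sign -1)
B: Δ: 0! 14! 2! / 17! → 1/2040; sum: t=0:+1/174182400 = 1/174182400; 3j²(7 1 8; 3 -1 -2) = Δ·Π!·Σ² = 1/136  (sign +1)
I_A²/I_B² = (21/680)/(1/136) = 21/5

21/5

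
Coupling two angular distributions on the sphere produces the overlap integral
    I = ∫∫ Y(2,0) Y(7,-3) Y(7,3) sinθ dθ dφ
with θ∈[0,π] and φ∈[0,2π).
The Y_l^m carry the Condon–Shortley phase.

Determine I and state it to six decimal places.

-0.082772

m-sum 0 ✓  L=16 even ✓  5≤7≤9 ✓
Π(2lᵢ+1) = 5×15×15 = 1125
triangle coeff Δ(2,7,7) = 1/185640
Σ_t [0,2]: t=0:+1/2419200 t=1:−1/518400 t=2:+1/2419200 = -1/907200
(3j)²=56/3315 [(2 7 7; 0 0 0)], sign=+1
Σ_t [0,2]: t=0:+1/3870720 t=1:−1/2177280 t=2:+1/29030400 = -29/174182400
(3j)²=841/185640 [(2 7 7; 0 -3 3)], sign=-1
⇒ 4πI² = 4205/48841
I = (-1)√(4205/48841/(4π)) = -0.08277245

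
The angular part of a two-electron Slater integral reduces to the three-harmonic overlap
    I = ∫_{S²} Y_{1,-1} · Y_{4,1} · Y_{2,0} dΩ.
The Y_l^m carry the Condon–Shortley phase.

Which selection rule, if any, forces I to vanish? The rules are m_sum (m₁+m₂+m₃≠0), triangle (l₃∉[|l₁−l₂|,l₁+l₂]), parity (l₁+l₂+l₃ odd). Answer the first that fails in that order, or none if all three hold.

Σmᵢ = 0  ✓
l₃∈[|l₁−l₂|,l₁+l₂]=[3,5], have l₃=2  ✗
Σlᵢ = 7 ⇒ odd

triangle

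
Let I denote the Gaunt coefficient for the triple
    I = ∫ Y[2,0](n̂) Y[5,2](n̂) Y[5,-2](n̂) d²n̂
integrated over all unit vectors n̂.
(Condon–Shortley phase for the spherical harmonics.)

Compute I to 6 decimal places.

Rules hold: Σm=0, L=12 even, 3≤5≤7.
N = 5·11·11 = 605
Δ = 2!·2!·8!/13! = 1/38610
Racah Σ t=0..2: t=0:+1/2880 t=1:−1/576 t=2:+1/2880 = -1/960
⇒ 3j(2 5 5; 0 0 0)² = 10/429, sgn +1
Racah Σ t=0..2: t=0:+1/20160 t=1:−1/1440 t=2:+1/2880 = -1/3360
⇒ 3j(2 5 5; 0 2 -2)² = 6/715, sgn +1
4πI² = N·(3j₀)²·(3jₘ)² = 20/169
I = +1·√(0.118343/4π) = 0.09704356

0.097044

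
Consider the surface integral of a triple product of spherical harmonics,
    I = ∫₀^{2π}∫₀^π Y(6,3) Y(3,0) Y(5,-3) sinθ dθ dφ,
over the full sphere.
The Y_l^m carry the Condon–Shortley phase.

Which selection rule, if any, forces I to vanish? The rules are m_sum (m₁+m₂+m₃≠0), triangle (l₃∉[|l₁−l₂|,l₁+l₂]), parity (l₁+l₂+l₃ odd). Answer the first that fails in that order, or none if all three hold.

none

Σmᵢ = 0  ✓
l₃∈[|l₁−l₂|,l₁+l₂]=[3,9], have l₃=5  ✓
Σlᵢ = 14 ⇒ even  ✓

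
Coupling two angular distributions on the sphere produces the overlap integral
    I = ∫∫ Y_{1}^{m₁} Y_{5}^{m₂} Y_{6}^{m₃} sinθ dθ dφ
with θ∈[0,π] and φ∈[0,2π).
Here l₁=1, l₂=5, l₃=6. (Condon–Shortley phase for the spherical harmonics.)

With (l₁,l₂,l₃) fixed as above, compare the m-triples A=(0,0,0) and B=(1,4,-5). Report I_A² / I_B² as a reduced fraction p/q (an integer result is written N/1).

36/55

l's match ⇒ only the (l;m) 3-j factors differ between A and B.
A: triangle coeff Δ(1,5,6) = 1/858; Σ_t [0,0]: t=0:+1/14400 = 1/14400; (3j)²=6/143 [(1 5 6; 0 0 0)], sign=+1
B: triangle coeff Δ(1,5,6) = 1/858; Σ_t [0,0]: t=0:+1/725760 = 1/725760; (3j)²=5/78 [(1 5 6; 1 4 -5)], sign=-1
I_A²/I_B² = (6/143)/(5/78) = 36/55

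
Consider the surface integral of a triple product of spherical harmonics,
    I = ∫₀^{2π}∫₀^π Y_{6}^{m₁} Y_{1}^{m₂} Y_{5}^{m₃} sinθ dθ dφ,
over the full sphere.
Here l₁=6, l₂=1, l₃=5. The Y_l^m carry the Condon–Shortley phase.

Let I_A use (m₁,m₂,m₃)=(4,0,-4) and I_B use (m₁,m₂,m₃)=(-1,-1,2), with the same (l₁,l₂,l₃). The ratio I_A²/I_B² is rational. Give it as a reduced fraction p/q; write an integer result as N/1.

l's match ⇒ only the (l;m) 3-j factors differ between A and B.
A: triangle coeff Δ(6,1,5) = 1/858; Σ_t [1,1]: t=1:−1/362880 = -1/362880; (3j)²=10/429 [(6 1 5; 4 0 -4)], sign=+1
B: triangle coeff Δ(6,1,5) = 1/858; Σ_t [0,0]: t=0:+1/60480 = 1/60480; (3j)²=5/429 [(6 1 5; -1 -1 2)], sign=-1
I_A²/I_B² = (10/429)/(5/429) = 2/1

2/1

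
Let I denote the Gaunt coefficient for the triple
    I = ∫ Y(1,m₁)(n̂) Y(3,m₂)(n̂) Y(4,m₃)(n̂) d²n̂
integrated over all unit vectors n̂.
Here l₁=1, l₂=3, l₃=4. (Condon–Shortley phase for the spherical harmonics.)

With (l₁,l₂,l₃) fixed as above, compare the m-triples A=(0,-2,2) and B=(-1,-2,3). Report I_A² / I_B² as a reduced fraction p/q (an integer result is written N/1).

4/7

l's match ⇒ only the (l;m) 3-j factors differ between A and B.
A: triangle coeff Δ(1,3,4) = 1/252; Σ_t [0,0]: t=0:+1/120 = 1/120; (3j)²=1/21 [(1 3 4; 0 -2 2)], sign=+1
B: triangle coeff Δ(1,3,4) = 1/252; Σ_t [0,0]: t=0:+1/240 = 1/240; (3j)²=1/12 [(1 3 4; -1 -2 3)], sign=-1
I_A²/I_B² = (1/21)/(1/12) = 4/7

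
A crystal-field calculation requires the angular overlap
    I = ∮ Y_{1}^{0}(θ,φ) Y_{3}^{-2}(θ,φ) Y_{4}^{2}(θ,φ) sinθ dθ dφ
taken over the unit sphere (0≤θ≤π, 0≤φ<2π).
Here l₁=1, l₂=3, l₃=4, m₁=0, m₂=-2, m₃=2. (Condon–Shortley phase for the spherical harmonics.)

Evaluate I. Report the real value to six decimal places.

m-sum 0 ✓  L=8 even ✓  2≤4≤4 ✓
Π(2lᵢ+1) = 3×7×9 = 189
triangle coeff Δ(1,3,4) = 1/252
Σ_t [0,0]: t=0:+1/36 = 1/36
(3j)²=4/63 [(1 3 4; 0 0 0)], sign=+1
Σ_t [0,0]: t=0:+1/120 = 1/120
(3j)²=1/21 [(1 3 4; 0 -2 2)], sign=+1
⇒ 4πI² = 4/7
I = (+1)√(4/7/(4π)) = 0.21324362

0.213244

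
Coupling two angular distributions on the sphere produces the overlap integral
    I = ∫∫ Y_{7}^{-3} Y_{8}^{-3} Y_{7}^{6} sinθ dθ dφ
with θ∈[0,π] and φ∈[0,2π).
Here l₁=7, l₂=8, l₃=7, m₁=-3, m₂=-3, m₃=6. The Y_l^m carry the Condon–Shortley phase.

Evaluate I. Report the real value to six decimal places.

Checks pass: Σm=0; 22 even; l₃=7∈[1,15].
(2·7+1)(2·8+1)(2·7+1) = 3825
Δ: 8! 6! 8! / 23! → 1/22086194130
sum: t=1:−1/18289152000 t=2:+1/248832000 t=3:−1/24883200 t=4:+1/11943936 t=5:−1/24883200 t=6:+1/248832000 t=7:−1/18289152000 = 11/975421440
3j²(7 8 7; 0 0 0) = Δ·Π!·Σ² = 1750/289731  (sign -1)
sum: t=4:+1/2090188800 t=5:−1/3483648000 = 1/5225472000
3j²(7 8 7; -3 -3 6) = Δ·Π!·Σ² = 32/7429  (sign -1)
combine: 4πI² = 3825·1750/289731·32/7429 = 4200000/42204149
take √, sign +1: I = 0.08899019

0.088990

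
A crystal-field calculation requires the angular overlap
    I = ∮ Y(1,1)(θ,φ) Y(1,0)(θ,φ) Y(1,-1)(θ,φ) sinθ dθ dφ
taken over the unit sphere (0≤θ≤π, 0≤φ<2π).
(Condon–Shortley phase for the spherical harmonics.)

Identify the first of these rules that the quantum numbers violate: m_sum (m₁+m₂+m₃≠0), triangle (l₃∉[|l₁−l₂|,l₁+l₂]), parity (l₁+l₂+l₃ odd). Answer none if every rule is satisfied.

parity

Σmᵢ = 0  ✓
l₃∈[|l₁−l₂|,l₁+l₂]=[0,2], have l₃=1  ✓
Σlᵢ = 3 ⇒ odd  ✗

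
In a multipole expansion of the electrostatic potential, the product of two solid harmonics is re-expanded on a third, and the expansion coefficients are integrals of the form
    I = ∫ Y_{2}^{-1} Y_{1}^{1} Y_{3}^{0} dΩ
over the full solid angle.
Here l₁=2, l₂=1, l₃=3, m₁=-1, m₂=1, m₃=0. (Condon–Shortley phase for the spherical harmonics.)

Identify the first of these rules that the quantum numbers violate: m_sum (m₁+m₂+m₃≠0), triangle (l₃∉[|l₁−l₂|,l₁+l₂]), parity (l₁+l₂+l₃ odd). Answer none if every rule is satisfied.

azimuthal sum: -1 + 1 + 0 = 0  ✓
1 ≤ 3 ≤ 3 (triangle on l)  ✓
L = 2 + 1 + 3 = 6 (even)  ✓

none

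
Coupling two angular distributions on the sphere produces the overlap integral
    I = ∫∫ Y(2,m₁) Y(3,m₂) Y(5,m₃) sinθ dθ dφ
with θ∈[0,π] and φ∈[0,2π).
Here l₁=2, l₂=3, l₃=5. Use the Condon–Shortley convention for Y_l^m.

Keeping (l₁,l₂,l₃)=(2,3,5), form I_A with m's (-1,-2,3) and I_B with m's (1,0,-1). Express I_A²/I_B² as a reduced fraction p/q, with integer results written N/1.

7/5

l's match ⇒ only the (l;m) 3-j factors differ between A and B.
A: triangle coeff Δ(2,3,5) = 1/2310; Σ_t [0,0]: t=0:+1/720 = 1/720; (3j)²=8/165 [(2 3 5; -1 -2 3)], sign=+1
B: triangle coeff Δ(2,3,5) = 1/2310; Σ_t [0,0]: t=0:+1/216 = 1/216; (3j)²=8/231 [(2 3 5; 1 0 -1)], sign=+1
I_A²/I_B² = (8/165)/(8/231) = 7/5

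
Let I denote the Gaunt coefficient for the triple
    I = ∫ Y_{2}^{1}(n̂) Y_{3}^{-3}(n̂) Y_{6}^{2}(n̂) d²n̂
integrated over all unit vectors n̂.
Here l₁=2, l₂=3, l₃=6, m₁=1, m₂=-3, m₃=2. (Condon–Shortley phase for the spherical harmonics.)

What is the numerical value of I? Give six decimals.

0.000000

triangle: need 1≤l₃≤5, have 6; I=0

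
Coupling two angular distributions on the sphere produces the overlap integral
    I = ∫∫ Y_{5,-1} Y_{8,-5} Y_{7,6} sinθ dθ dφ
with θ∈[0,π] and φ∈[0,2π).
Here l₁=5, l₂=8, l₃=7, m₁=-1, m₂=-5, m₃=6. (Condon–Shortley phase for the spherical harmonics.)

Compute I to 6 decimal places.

-0.103429

m-sum 0 ✓  L=20 even ✓  3≤7≤13 ✓
Π(2lᵢ+1) = 11×17×15 = 2805
triangle coeff Δ(5,8,7) = 1/814773960
Σ_t [1,5]: t=1:−1/87091200 t=2:+1/4976640 t=3:−1/2073600 t=4:+1/4976640 t=5:−1/87091200 = -1/9676800
(3j)²=360/46189 [(5 8 7; 0 0 0)], sign=+1
Σ_t [2,3]: t=2:+1/418037760 t=3:−1/783820800 = 1/895795200
(3j)²=143/23256 [(5 8 7; -1 -5 6)], sign=-1
⇒ 4πI² = 825/6137
I = (-1)√(825/6137/(4π)) = -0.10342939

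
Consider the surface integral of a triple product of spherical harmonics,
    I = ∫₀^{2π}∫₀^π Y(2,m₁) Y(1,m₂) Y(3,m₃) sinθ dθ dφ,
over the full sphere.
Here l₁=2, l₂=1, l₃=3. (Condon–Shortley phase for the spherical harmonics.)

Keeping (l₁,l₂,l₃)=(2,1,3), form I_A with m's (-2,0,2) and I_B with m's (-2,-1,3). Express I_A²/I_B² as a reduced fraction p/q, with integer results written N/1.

l's match ⇒ only the (l;m) 3-j factors differ between A and B.
A: triangle coeff Δ(2,1,3) = 1/105; Σ_t [0,0]: t=0:+1/24 = 1/24; (3j)²=1/21 [(2 1 3; -2 0 2)], sign=-1
B: triangle coeff Δ(2,1,3) = 1/105; Σ_t [0,0]: t=0:+1/48 = 1/48; (3j)²=1/7 [(2 1 3; -2 -1 3)], sign=+1
I_A²/I_B² = (1/21)/(1/7) = 1/3

1/3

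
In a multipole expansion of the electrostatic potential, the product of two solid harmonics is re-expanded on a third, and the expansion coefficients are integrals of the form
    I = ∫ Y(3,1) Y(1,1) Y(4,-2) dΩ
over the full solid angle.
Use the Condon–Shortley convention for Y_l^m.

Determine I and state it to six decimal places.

Rules hold: Σm=0, L=8 even, 2≤4≤4.
N = 7·3·9 = 189
Δ = 0!·6!·2!/9! = 1/252
Racah Σ t=0..0: t=0:+1/36 = 1/36
⇒ 3j(3 1 4; 0 0 0)² = 4/63, sgn +1
Racah Σ t=0..0: t=0:+1/96 = 1/96
⇒ 3j(3 1 4; 1 1 -2)² = 5/84, sgn +1
4πI² = N·(3j₀)²·(3jₘ)² = 5/7
I = +1·√(0.714286/4π) = 0.23841361

0.238414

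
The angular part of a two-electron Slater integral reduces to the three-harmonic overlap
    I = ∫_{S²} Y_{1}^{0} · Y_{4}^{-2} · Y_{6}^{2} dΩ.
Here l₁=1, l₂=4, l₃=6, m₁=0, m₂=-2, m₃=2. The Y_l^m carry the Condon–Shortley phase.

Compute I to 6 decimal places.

0.000000

|1−4|≤6≤1+4 violated ⇒ I = 0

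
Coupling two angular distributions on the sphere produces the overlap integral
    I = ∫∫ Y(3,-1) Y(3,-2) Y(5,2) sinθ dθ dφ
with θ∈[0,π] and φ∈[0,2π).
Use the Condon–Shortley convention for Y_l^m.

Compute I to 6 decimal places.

Σmᵢ = -1 ≠ 0, so the φ-integral vanishes; I = 0

0.000000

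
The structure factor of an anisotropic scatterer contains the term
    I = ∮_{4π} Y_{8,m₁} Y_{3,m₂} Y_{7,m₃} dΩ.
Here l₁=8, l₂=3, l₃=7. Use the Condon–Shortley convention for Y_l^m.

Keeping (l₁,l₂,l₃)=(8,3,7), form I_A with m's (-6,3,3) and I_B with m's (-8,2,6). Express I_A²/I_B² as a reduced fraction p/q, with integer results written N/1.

Same 8,3,7: normalisation and zero-m 3j drop out of the ratio.
A: Δ: 4! 12! 2! / 19! → 1/5290740; sum: t=4:+1/348364800 = 1/348364800; 3j²(8 3 7; -6 3 3) = Δ·Π!·Σ² = 11/646  (sign +1)
B: Δ: 4! 12! 2! / 19! → 1/5290740; sum: t=4:+1/11496038400 = 1/11496038400; 3j²(8 3 7; -8 2 6) = Δ·Π!·Σ² = 65/2907  (sign -1)
I_A²/I_B² = (11/646)/(65/2907) = 99/130

99/130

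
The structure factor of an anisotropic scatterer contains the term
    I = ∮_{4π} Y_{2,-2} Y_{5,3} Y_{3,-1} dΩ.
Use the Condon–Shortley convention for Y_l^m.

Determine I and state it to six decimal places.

m-sum 0 ✓  L=10 even ✓  3≤3≤7 ✓
Π(2lᵢ+1) = 5×11×7 = 385
triangle coeff Δ(2,5,3) = 1/2310
Σ_t [2,2]: t=2:+1/144 = 1/144
(3j)²=10/231 [(2 5 3; 0 0 0)], sign=-1
Σ_t [4,4]: t=4:+1/1152 = 1/1152
(3j)²=1/33 [(2 5 3; -2 3 -1)], sign=+1
⇒ 4πI² = 50/99
I = (-1)√(50/99/(4π)) = -0.20047604

-0.200476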